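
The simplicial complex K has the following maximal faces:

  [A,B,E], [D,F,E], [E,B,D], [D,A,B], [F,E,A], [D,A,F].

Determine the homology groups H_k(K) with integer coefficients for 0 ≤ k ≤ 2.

H_0 = Z,  H_1 = 0,  H_2 = Z.

Order the vertices as A < B < D < E < F. Listing each simplex with vertices in this order, K has dimension 2 with simplices:

  0-simplices (5): A, B, D, E, F
  1-simplices (9): AB, AD, AE, AF, BD, BE, DE, DF, EF
  2-simplices (6): ABD, ABE, ADF, AEF, BDE, DEF

Hence C_0 ≅ Z^5, C_1 ≅ Z^9, C_2 ≅ Z^6.

∂_1: C_1 → C_0 is given by ∂[p,q] = [q] − [p]. For instance
  ∂DF = F − D.
As a 5×9 matrix over Z this has rank 4, with invariant factors (1,1,1,1).

The boundary map ∂_2: C_2 → C_1 sends each 2-simplex [p,q,r] to [q,r] − [p,r] + [p,q]. For instance
  ∂ABE = BE − AE + AB,
  ∂BDE = DE − BE + BD.
The resulting 9×6 matrix has rank 5, and its Smith normal form has invariant factors (1,1,1,1,1).

From H_k ≅ ker(∂_k) / im(∂_{k+1}) we obtain:

  H_0: rank C_0 − rank ∂_1 = 5 − 4 = 1, and the invariant factors of ∂_1 are all 1, so H_0 = Z.
  H_1: rank ker ∂_1 − rank ∂_2 = (9 − 4) − 5 = 0, and the invariant factors of ∂_2 are all 1, so H_1 = 0.
  H_2: rank ker ∂_2 − rank ∂_3 = (6 − 5) − 0 = 1, and there is no ∂_3, so H_2 = Z.

As a check, the Euler characteristic is 5 − 9 + 6 = 2, which agrees with 1 − 0 + 1 = 2.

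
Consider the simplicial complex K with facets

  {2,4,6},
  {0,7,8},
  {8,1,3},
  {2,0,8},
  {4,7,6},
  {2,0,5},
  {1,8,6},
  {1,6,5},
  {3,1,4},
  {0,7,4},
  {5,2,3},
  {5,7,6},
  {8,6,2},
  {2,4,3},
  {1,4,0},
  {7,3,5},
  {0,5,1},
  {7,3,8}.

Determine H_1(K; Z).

H_1 ≅ Z^2.

Fix the vertex order 0 < 1 < 2 < 3 < 4 < 5 < 6 < 7 < 8 and write every simplex with vertices in increasing order. Then dim K = 2 and the simplices of K are:

  0-simplices (9): [0], [1], [2], [3], [4], [5], [6], [7], [8]
  1-simplices (27): (27 of them)
  2-simplices (18): [0,1,4], [0,1,5], [0,2,5], [0,2,8], [0,4,7], [0,7,8], [1,3,4], [1,3,8], [1,5,6], [1,6,8], [2,3,4], [2,3,5], [2,4,6], [2,6,8], [3,5,7], [3,7,8], [4,6,7], [5,6,7]

so the chain groups are C_0 ≅ Z^9, C_1 ≅ Z^27, C_2 ≅ Z^18.

The boundary map ∂_1: C_1 → C_0 is given by ∂[p,q] = [q] − [p]. For instance
  ∂[1,4] = [4] − [1].
The 9×27 boundary matrix has rank 8 and Smith normal form diag(1,1,1,1,1,1,1,1).

Boundary ∂_2: C_2 → C_1 sends each 2-simplex [p,q,r] to [q,r] − [p,r] + [p,q]. For instance
  ∂[2,6,8] = [6,8] − [2,8] + [2,6],
  ∂[0,7,8] = [7,8] − [0,8] + [0,7].
The 27×18 boundary matrix has rank 17 and Smith normal form diag(1,1,1,1,1,1,1,1,1,1,1,1,1,1,1,1,1).

Now H_k = ker ∂_k / im ∂_{k+1}, so:

  H_1: rank ker ∂_1 − rank ∂_2 = (27 − 8) − 17 = 2, and the invariant factors of ∂_2 are all 1, so H_1 ≅ Z^2.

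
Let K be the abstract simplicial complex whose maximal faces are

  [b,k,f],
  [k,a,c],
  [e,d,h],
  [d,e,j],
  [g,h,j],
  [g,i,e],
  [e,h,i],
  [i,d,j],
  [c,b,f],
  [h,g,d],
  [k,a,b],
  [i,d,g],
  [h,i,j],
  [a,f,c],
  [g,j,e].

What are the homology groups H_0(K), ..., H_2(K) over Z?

H_0 ≅ Z^2,  H_1 ≅ Z ⊕ Z_2,  H_2 = 0.

We work with the vertex ordering a < b < c < d < e < f < g < h < i < j < k. The simplices of K, each written with vertices in increasing order, are:

  0-simplices (11): a, b, c, d, e, f, g, h, i, j, k
  1-simplices (25): ab, ac, af, ak, bc, bf, bk, cf, ck, de, dg, dh, di, dj, eg, eh, ei, ej, fk, gh, gi, gj, hi, hj, ij
  2-simplices (15): abk, acf, ack, bcf, bfk, deh, dej, dgh, dgi, dij, egi, egj, ehi, ghj, hij

giving chain groups C_0 ≅ Z^11, C_1 ≅ Z^25, C_2 ≅ Z^15.

Boundary ∂_1: C_1 → C_0 sends each edge [p,q] (with p < q) to q − p.
This gives a 11×25 integer matrix of rank 9; reducing to Smith normal form yields diagonal entries (1,1,1,1,1,1,1,1,1).

∂_2: C_2 → C_1 acts by ∂[p,q,r] = [q,r] − [p,r] + [p,q]. For instance
  ∂bfk = fk − bk + bf,
  ∂acf = cf − af + ac.
The resulting 25×15 matrix has rank 15, and its Smith normal form has invariant factors (1,1,1,1,1,1,1,1,1,1,1,1,1,1,2).

Reading off H_k = ker ∂_k / im ∂_{k+1}:

  H_0: rank C_0 − rank ∂_1 = 11 − 9 = 2, and the invariant factors of ∂_1 are all 1, so H_0 = Z^2.
  H_1: rank ker ∂_1 − rank ∂_2 = (25 − 9) − 15 = 1, and ∂_2 has invariant factor 2 > 1, so H_1 = Z ⊕ Z_2.
  H_2: rank ker ∂_2 − rank ∂_3 = (15 − 15) − 0 = 0, and there is no ∂_3, so H_2 = 0.

(K is a triangulation of the disjoint union of the Möbius band and the real projective plane RP^2.)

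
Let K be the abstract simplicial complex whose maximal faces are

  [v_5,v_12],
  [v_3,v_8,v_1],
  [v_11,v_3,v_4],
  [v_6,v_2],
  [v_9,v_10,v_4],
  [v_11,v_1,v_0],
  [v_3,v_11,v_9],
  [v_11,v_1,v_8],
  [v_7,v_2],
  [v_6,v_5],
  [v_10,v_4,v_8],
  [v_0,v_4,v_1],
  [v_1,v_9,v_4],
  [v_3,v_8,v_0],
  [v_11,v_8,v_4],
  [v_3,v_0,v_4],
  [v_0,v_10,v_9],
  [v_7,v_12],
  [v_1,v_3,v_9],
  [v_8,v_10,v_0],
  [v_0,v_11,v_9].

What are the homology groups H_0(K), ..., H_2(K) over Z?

Take the total order v_0 < v_1 < v_2 < v_3 < v_4 < v_5 < v_6 < v_7 < v_8 < v_9 < v_10 < v_11 < v_12 on the vertex set. Then K (dimension 2) consists of the simplices:

  0-simplices (13): [v_0], [v_1], [v_2], [v_3], [v_4], [v_5], [v_6], [v_7], [v_8], [v_9], [v_10], [v_11], [v_12]
  1-simplices (29): (29 of them)
  2-simplices (16): (16 of them)

so the chain groups are C_0 ≅ Z^13, C_1 ≅ Z^29, C_2 ≅ Z^16.

∂_1: C_1 → C_0 is given by ∂[p,q] = [q] − [p]. For instance
  ∂[v_4,v_8] = [v_8] − [v_4].
The 13×29 boundary matrix has rank 11 and Smith normal form diag(1,1,1,1,1,1,1,1,1,1,1).

Boundary ∂_2: C_2 → C_1 sends each 2-simplex [p,q,r] to [q,r] − [p,r] + [p,q]. For instance
  ∂[v_0,v_3,v_8] = [v_3,v_8] − [v_0,v_8] + [v_0,v_3],
  ∂[v_1,v_4,v_9] = [v_4,v_9] − [v_1,v_9] + [v_1,v_4].
As a 29×16 matrix over Z this has rank 15, with invariant factors (1,1,1,1,1,1,1,1,1,1,1,1,1,1,1).

From H_k ≅ ker(∂_k) / im(∂_{k+1}) we obtain:

  H_0: rank C_0 − rank ∂_1 = 13 − 11 = 2, and the invariant factors of ∂_1 are all 1, so H_0 = Z^2.
  H_1: rank ker ∂_1 − rank ∂_2 = (29 − 11) − 15 = 3, and the invariant factors of ∂_2 are all 1, so H_1 = Z^3.
  H_2: rank ker ∂_2 − rank ∂_3 = (16 − 15) − 0 = 1, and there is no ∂_3, so H_2 = Z.

As a check, the Euler characteristic is 13 − 29 + 16 = 0, which agrees with 2 − 3 + 1 = 0.
(K is a triangulation of the disjoint union of the circle S^1 and the torus T^2.)

H_0 ≅ Z^2,  H_1 ≅ Z^3,  H_2 ≅ Z.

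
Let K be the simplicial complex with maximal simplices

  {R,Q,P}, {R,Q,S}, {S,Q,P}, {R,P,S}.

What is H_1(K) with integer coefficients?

H_1 ≅ 0.

We work with the vertex ordering P < Q < R < S. The simplices of K, each written with vertices in increasing order, are:

  0-simplices (4): P, Q, R, S
  1-simplices (6): PQ, PR, PS, QR, QS, RS
  2-simplices (4): PQR, PQS, PRS, QRS

Hence C_0 ≅ Z^4, C_1 ≅ Z^6, C_2 ≅ Z^4.

The boundary map ∂_1: C_1 → C_0 sends each edge [p,q] (with p < q) to q − p.
This gives a 4×6 integer matrix of rank 3; reducing to Smith normal form yields diagonal entries (1,1,1).

∂_2: C_2 → C_1 maps a triangle to the signed sum of its edges. For instance
  ∂QRS = RS − QS + QR,
  ∂PQR = QR − PR + PQ.
The 6×4 boundary matrix has rank 3 and Smith normal form diag(1,1,1).

From H_k ≅ ker(∂_k) / im(∂_{k+1}) we obtain:

  H_1: rank ker ∂_1 − rank ∂_2 = (6 − 3) − 3 = 0, and the invariant factors of ∂_2 are all 1, so H_1 ≅ 0.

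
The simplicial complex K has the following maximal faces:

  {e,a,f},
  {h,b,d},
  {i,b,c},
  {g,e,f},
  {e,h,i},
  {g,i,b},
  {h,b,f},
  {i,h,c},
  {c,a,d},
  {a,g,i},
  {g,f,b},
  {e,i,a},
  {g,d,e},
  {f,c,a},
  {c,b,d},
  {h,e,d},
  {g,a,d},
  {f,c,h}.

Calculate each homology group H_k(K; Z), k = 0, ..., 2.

H_0 ≅ Z,  H_1 ≅ Z ⊕ Z/2,  H_2 = 0.

We work with the vertex ordering a < b < c < d < e < f < g < h < i. The simplices of K, each written with vertices in increasing order, are:

  0-simplices (9): a, b, c, d, e, f, g, h, i
  1-simplices (27): ac, ad, ae, af, ag, ai, bc, bd, bf, bg, bh, bi, cd, cf, ch, ci, de, dg, dh, ef, eg, eh, ei, fg, fh, gi, hi
  2-simplices (18): acd, acf, adg, aef, aei, agi, bcd, bci, bdh, bfg, bfh, bgi, cfh, chi, deg, deh, efg, ehi

so the chain groups are C_0 ≅ Z^9, C_1 ≅ Z^27, C_2 ≅ Z^18.

The boundary map ∂_1: C_1 → C_0 maps an edge to its endpoints' difference, ∂[p,q] = q − p. For instance
  ∂ch = h − c.
The 9×27 boundary matrix has rank 8 and Smith normal form diag(1,1,1,1,1,1,1,1).

The boundary map ∂_2: C_2 → C_1 sends each 2-simplex [p,q,r] to [q,r] − [p,r] + [p,q]. For instance
  ∂deh = eh − dh + de,
  ∂aef = ef − af + ae.
This gives a 27×18 integer matrix of rank 18; reducing to Smith normal form yields diagonal entries (1,1,1,1,1,1,1,1,1,1,1,1,1,1,1,1,1,2).

From H_k ≅ ker(∂_k) / im(∂_{k+1}) we obtain:

  H_0: rank C_0 − rank ∂_1 = 9 − 8 = 1, and the invariant factors of ∂_1 are all 1, so H_0 = Z.
  H_1: rank ker ∂_1 − rank ∂_2 = (27 − 8) − 18 = 1, and ∂_2 has invariant factor 2 > 1, so H_1 = Z ⊕ Z/2.
  H_2: rank ker ∂_2 − rank ∂_3 = (18 − 18) − 0 = 0, and there is no ∂_3, so H_2 = 0.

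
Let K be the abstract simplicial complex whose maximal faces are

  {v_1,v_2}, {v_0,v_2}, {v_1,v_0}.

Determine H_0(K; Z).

We work with the vertex ordering v_0 < v_1 < v_2. The simplices of K, each written with vertices in increasing order, are:

  0-simplices (3): [v_0], [v_1], [v_2]
  1-simplices (3): [v_0,v_1], [v_0,v_2], [v_1,v_2]

Hence C_0 ≅ Z^3, C_1 ≅ Z^3.

∂_1: C_1 → C_0 is given by ∂[p,q] = [q] − [p].
The 3×3 boundary matrix has rank 2 and Smith normal form diag(1,1).

Now H_k = ker ∂_k / im ∂_{k+1}, so:

  H_0: rank C_0 − rank ∂_1 = 3 − 2 = 1, and the invariant factors of ∂_1 are all 1, so H_0 = Z.

H_0 = Z.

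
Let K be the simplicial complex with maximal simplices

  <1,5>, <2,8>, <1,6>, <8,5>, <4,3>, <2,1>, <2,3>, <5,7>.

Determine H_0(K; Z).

H_0 = Z.

Fix the vertex order 1 < 2 < 3 < 4 < 5 < 6 < 7 < 8 and write every simplex with vertices in increasing order. Then dim K = 1 and the simplices of K are:

  0-simplices (8): [1], [2], [3], [4], [5], [6], [7], [8]
  1-simplices (8): [1,2], [1,5], [1,6], [2,3], [2,8], [3,4], [5,7], [5,8]

Hence C_0 ≅ Z^8, C_1 ≅ Z^8.

Boundary ∂_1: C_1 → C_0 sends each edge [p,q] (with p < q) to q − p.
This gives a 8×8 integer matrix of rank 7; reducing to Smith normal form yields diagonal entries (1,1,1,1,1,1,1).

From H_k ≅ ker(∂_k) / im(∂_{k+1}) we obtain:

  H_0: rank C_0 − rank ∂_1 = 8 − 7 = 1, and the invariant factors of ∂_1 are all 1, so H_0 = Z.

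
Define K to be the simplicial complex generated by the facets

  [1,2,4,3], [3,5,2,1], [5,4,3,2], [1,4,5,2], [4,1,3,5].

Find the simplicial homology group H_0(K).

H_0 ≅ Z.

Fix the vertex order 1 < 2 < 3 < 4 < 5 and write every simplex with vertices in increasing order. Then dim K = 3 and the simplices of K are:

  0-simplices (5): [1], [2], [3], [4], [5]
  1-simplices (10): [1,2], [1,3], [1,4], [1,5], [2,3], [2,4], [2,5], [3,4], [3,5], [4,5]
  2-simplices (10): [1,2,3], [1,2,4], [1,2,5], [1,3,4], [1,3,5], [1,4,5], [2,3,4], [2,3,5], [2,4,5], [3,4,5]
  3-simplices (5): [1,2,3,4], [1,2,3,5], [1,2,4,5], [1,3,4,5], [2,3,4,5]

giving chain groups C_0 ≅ Z^5, C_1 ≅ Z^10, C_2 ≅ Z^10, C_3 ≅ Z^5.

∂_1: C_1 → C_0 sends each edge [p,q] (with p < q) to q − p. For instance
  ∂[1,3] = [3] − [1].
The 5×10 boundary matrix has rank 4 and Smith normal form diag(1,1,1,1).

Boundary ∂_2: C_2 → C_1 acts by ∂[p,q,r] = [q,r] − [p,r] + [p,q]. For instance
  ∂[2,3,5] = [3,5] − [2,5] + [2,3],
  ∂[1,3,5] = [3,5] − [1,5] + [1,3].
The resulting 10×10 matrix has rank 6, and its Smith normal form has invariant factors (1,1,1,1,1,1).

Boundary ∂_3: C_3 → C_2 sends each 3-simplex σ to the alternating sum Σ_i (−1)^i (σ with its i-th vertex removed). For instance
  ∂[1,2,3,4] = [2,3,4] − [1,3,4] + [1,2,4] − [1,2,3],
  ∂[1,3,4,5] = [3,4,5] − [1,4,5] + [1,3,5] − [1,3,4].
As a 10×5 matrix over Z this has rank 4, with invariant factors (1,1,1,1).

Now H_k = ker ∂_k / im ∂_{k+1}, so:

  H_0: rank C_0 − rank ∂_1 = 5 − 4 = 1, and the invariant factors of ∂_1 are all 1, so H_0 ≅ Z.

(K is a triangulation of the 3-sphere S^3.)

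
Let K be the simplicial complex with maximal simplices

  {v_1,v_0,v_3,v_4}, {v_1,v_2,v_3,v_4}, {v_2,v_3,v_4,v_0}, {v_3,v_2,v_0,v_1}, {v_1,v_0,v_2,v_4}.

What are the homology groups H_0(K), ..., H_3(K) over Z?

Fix the vertex order v_0 < v_1 < v_2 < v_3 < v_4 and write every simplex with vertices in increasing order. Then dim K = 3 and the simplices of K are:

  0-simplices (5): [v_0], [v_1], [v_2], [v_3], [v_4]
  1-simplices (10): [v_0,v_1], [v_0,v_2], [v_0,v_3], [v_0,v_4], [v_1,v_2], [v_1,v_3], [v_1,v_4], [v_2,v_3], [v_2,v_4], [v_3,v_4]
  2-simplices (10): [v_0,v_1,v_2], [v_0,v_1,v_3], [v_0,v_1,v_4], [v_0,v_2,v_3], [v_0,v_2,v_4], [v_0,v_3,v_4], [v_1,v_2,v_3], [v_1,v_2,v_4], [v_1,v_3,v_4], [v_2,v_3,v_4]
  3-simplices (5): [v_0,v_1,v_2,v_3], [v_0,v_1,v_2,v_4], [v_0,v_1,v_3,v_4], [v_0,v_2,v_3,v_4], [v_1,v_2,v_3,v_4]

so the chain groups are C_0 ≅ Z^5, C_1 ≅ Z^10, C_2 ≅ Z^10, C_3 ≅ Z^5.

Boundary ∂_1: C_1 → C_0 is given by ∂[p,q] = [q] − [p].
As a 5×10 matrix over Z this has rank 4, with invariant factors (1,1,1,1).

The boundary map ∂_2: C_2 → C_1 maps a triangle to the signed sum of its edges. For instance
  ∂[v_0,v_2,v_3] = [v_2,v_3] − [v_0,v_3] + [v_0,v_2],
  ∂[v_0,v_1,v_3] = [v_1,v_3] − [v_0,v_3] + [v_0,v_1].
The resulting 10×10 matrix has rank 6, and its Smith normal form has invariant factors (1,1,1,1,1,1).

∂_3: C_3 → C_2 sends each 3-simplex σ to the alternating sum Σ_i (−1)^i (σ with its i-th vertex removed). For instance
  ∂[v_0,v_1,v_2,v_3] = [v_1,v_2,v_3] − [v_0,v_2,v_3] + [v_0,v_1,v_3] − [v_0,v_1,v_2],
  ∂[v_0,v_1,v_3,v_4] = [v_1,v_3,v_4] − [v_0,v_3,v_4] + [v_0,v_1,v_4] − [v_0,v_1,v_3].
The 10×5 boundary matrix has rank 4 and Smith normal form diag(1,1,1,1).

Reading off H_k = ker ∂_k / im ∂_{k+1}:

  H_0: rank C_0 − rank ∂_1 = 5 − 4 = 1, and the invariant factors of ∂_1 are all 1, so H_0 = Z.
  H_1: rank ker ∂_1 − rank ∂_2 = (10 − 4) − 6 = 0, and the invariant factors of ∂_2 are all 1, so H_1 = 0.
  H_2: rank ker ∂_2 − rank ∂_3 = (10 − 6) − 4 = 0, and the invariant factors of ∂_3 are all 1, so H_2 = 0.
  H_3: rank ker ∂_3 − rank ∂_4 = (5 − 4) − 0 = 1, and there is no ∂_4, so H_3 = Z.

(K is a triangulation of the 3-sphere S^3.)

H_0 ≅ Z,  H_1 = 0,  H_2 = 0,  H_3 ≅ Z.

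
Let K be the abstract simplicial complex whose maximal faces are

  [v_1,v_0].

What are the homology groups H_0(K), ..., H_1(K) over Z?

H_0 ≅ Z,  H_1 = 0.

K has 2 vertices, 1 edge.
rank ∂_0 = 0, rank ∂_1 = 1 ⇒ b_0 = 2 − 0 − 1 = 1; all invariant factors of ∂_1 are 1 so no torsion. So H_0 = Z.
rank ∂_1 = 1, rank ∂_2 = 0 ⇒ b_1 = 1 − 1 − 0 = 0. So H_1 = 0.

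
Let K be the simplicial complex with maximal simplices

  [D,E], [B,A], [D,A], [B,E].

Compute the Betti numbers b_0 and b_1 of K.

Fix the vertex order A < B < D < E and write every simplex with vertices in increasing order. Then dim K = 1 and the simplices of K are:

  0-simplices (4): A, B, D, E
  1-simplices (4): AB, AD, BE, DE

giving chain groups C_0 ≅ Z^4, C_1 ≅ Z^4.

The boundary map ∂_1: C_1 → C_0 is given by ∂[p,q] = [q] − [p]. For instance
  ∂AD = D − A.
As a 4×4 matrix over Z this has rank 3, with invariant factors (1,1,1).

Computing H_k = (kernel of ∂_k) / (image of ∂_{k+1}):

  H_0: rank C_0 − rank ∂_1 = 4 − 3 = 1, and the invariant factors of ∂_1 are all 1, so H_0 = Z.
  H_1: rank ker ∂_1 − rank ∂_2 = (4 − 3) − 0 = 1, and there is no ∂_2, so H_1 = Z.

Hence the Betti numbers are b_0 = 1, b_1 = 1.

b_0 = 1, b_1 = 1.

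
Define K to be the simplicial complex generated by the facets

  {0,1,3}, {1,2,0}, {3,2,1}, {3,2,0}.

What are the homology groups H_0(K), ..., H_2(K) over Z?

H_0 ≅ Z,  H_1 = 0,  H_2 ≅ Z.

We work with the vertex ordering 0 < 1 < 2 < 3. The simplices of K, each written with vertices in increasing order, are:

  0-simplices (4): [0], [1], [2], [3]
  1-simplices (6): [0,1], [0,2], [0,3], [1,2], [1,3], [2,3]
  2-simplices (4): [0,1,2], [0,1,3], [0,2,3], [1,2,3]

so the chain groups are C_0 ≅ Z^4, C_1 ≅ Z^6, C_2 ≅ Z^4.

∂_1: C_1 → C_0 sends each edge [p,q] (with p < q) to q − p. For instance
  ∂[0,2] = [2] − [0].
As a 4×6 matrix over Z this has rank 3, with invariant factors (1,1,1).

The boundary map ∂_2: C_2 → C_1 maps a triangle to the signed sum of its edges. For instance
  ∂[0,2,3] = [2,3] − [0,3] + [0,2],
  ∂[0,1,3] = [1,3] − [0,3] + [0,1].
The resulting 6×4 matrix has rank 3, and its Smith normal form has invariant factors (1,1,1).

Computing H_k = (kernel of ∂_k) / (image of ∂_{k+1}):

  H_0: rank C_0 − rank ∂_1 = 4 − 3 = 1, and the invariant factors of ∂_1 are all 1, so H_0 ≅ Z.
  H_1: rank ker ∂_1 − rank ∂_2 = (6 − 3) − 3 = 0, and the invariant factors of ∂_2 are all 1, so H_1 ≅ 0.
  H_2: rank ker ∂_2 − rank ∂_3 = (4 − 3) − 0 = 1, and there is no ∂_3, so H_2 ≅ Z.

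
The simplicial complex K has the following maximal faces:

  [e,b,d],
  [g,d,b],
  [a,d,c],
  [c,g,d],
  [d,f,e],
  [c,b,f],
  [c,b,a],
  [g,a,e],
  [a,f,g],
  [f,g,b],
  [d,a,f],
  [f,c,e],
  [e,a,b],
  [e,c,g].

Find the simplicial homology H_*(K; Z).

Order the vertices as a < b < c < d < e < f < g. Listing each simplex with vertices in this order, K has dimension 2 with simplices:

  0-simplices (7): a, b, c, d, e, f, g
  1-simplices (21): ab, ac, ad, ae, af, ag, bc, bd, be, bf, bg, cd, ce, cf, cg, de, df, dg, ef, eg, fg
  2-simplices (14): abc, abe, acd, adf, aeg, afg, bcf, bde, bdg, bfg, cdg, cef, ceg, def

so the chain groups are C_0 ≅ Z^7, C_1 ≅ Z^21, C_2 ≅ Z^14.

∂_1: C_1 → C_0 maps an edge to its endpoints' difference, ∂[p,q] = q − p. For instance
  ∂bf = f − b.
The 7×21 boundary matrix has rank 6 and Smith normal form diag(1,1,1,1,1,1).

∂_2: C_2 → C_1 acts by ∂[p,q,r] = [q,r] − [p,r] + [p,q]. For instance
  ∂abe = be − ae + ab,
  ∂abc = bc − ac + ab.
The resulting 21×14 matrix has rank 13, and its Smith normal form has invariant factors (1,1,1,1,1,1,1,1,1,1,1,1,1).

From H_k ≅ ker(∂_k) / im(∂_{k+1}) we obtain:

  H_0: rank C_0 − rank ∂_1 = 7 − 6 = 1, and the invariant factors of ∂_1 are all 1, so H_0 ≅ Z.
  H_1: rank ker ∂_1 − rank ∂_2 = (21 − 6) − 13 = 2, and the invariant factors of ∂_2 are all 1, so H_1 ≅ Z^2.
  H_2: rank ker ∂_2 − rank ∂_3 = (14 − 13) − 0 = 1, and there is no ∂_3, so H_2 ≅ Z.

H_0 = Z,  H_1 = Z^2,  H_2 = Z.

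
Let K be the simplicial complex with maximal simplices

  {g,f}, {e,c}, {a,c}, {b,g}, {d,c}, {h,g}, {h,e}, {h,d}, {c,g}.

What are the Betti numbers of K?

b_0 = 1, b_1 = 2.

We work with the vertex ordering a < b < c < d < e < f < g < h. The simplices of K, each written with vertices in increasing order, are:

  0-simplices (8): a, b, c, d, e, f, g, h
  1-simplices (9): ac, bg, cd, ce, cg, dh, eh, fg, gh

Hence C_0 ≅ Z^8, C_1 ≅ Z^9.

∂_1: C_1 → C_0 maps an edge to its endpoints' difference, ∂[p,q] = q − p. For instance
  ∂bg = g − b.
The resulting 8×9 matrix has rank 7, and its Smith normal form has invariant factors (1,1,1,1,1,1,1).

Now H_k = ker ∂_k / im ∂_{k+1}, so:

  H_0: rank C_0 − rank ∂_1 = 8 − 7 = 1, and the invariant factors of ∂_1 are all 1, so H_0 ≅ Z.
  H_1: rank ker ∂_1 − rank ∂_2 = (9 − 7) − 0 = 2, and there is no ∂_2, so H_1 ≅ Z^2.

Hence the Betti numbers are b_0 = 1, b_1 = 2.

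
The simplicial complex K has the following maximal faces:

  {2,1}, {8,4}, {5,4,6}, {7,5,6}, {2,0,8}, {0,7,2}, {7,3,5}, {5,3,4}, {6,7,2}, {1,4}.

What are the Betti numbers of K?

b_0 = 1, b_1 = 2, b_2 = 0.

Take the total order 0 < 1 < 2 < 3 < 4 < 5 < 6 < 7 < 8 on the vertex set. Then K (dimension 2) consists of the simplices:

  0-simplices (9): [0], [1], [2], [3], [4], [5], [6], [7], [8]
  1-simplices (17): [0,2], [0,7], [0,8], [1,2], [1,4], [2,6], [2,7], [2,8], [3,4], [3,5], [3,7], [4,5], [4,6], [4,8], [5,6], [5,7], [6,7]
  2-simplices (7): [0,2,7], [0,2,8], [2,6,7], [3,4,5], [3,5,7], [4,5,6], [5,6,7]

giving chain groups C_0 ≅ Z^9, C_1 ≅ Z^17, C_2 ≅ Z^7.

∂_1: C_1 → C_0 is given by ∂[p,q] = [q] − [p].
As a 9×17 matrix over Z this has rank 8, with invariant factors (1,1,1,1,1,1,1,1).

∂_2: C_2 → C_1 maps a triangle to the signed sum of its edges. For instance
  ∂[0,2,7] = [2,7] − [0,7] + [0,2],
  ∂[3,4,5] = [4,5] − [3,5] + [3,4].
This gives a 17×7 integer matrix of rank 7; reducing to Smith normal form yields diagonal entries (1,1,1,1,1,1,1).

Reading off H_k = ker ∂_k / im ∂_{k+1}:

  H_0: rank C_0 − rank ∂_1 = 9 − 8 = 1, and the invariant factors of ∂_1 are all 1, so H_0 = Z.
  H_1: rank ker ∂_1 − rank ∂_2 = (17 − 8) − 7 = 2, and the invariant factors of ∂_2 are all 1, so H_1 = Z^2.
  H_2: rank ker ∂_2 − rank ∂_3 = (7 − 7) − 0 = 0, and there is no ∂_3, so H_2 = 0.

Hence the Betti numbers are b_0 = 1, b_1 = 2, b_2 = 0.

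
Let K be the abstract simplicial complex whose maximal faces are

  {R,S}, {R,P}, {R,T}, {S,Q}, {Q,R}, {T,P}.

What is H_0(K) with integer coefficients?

Take the total order P < Q < R < S < T on the vertex set. Then K (dimension 1) consists of the simplices:

  0-simplices (5): P, Q, R, S, T
  1-simplices (6): PR, PT, QR, QS, RS, RT

giving chain groups C_0 ≅ Z^5, C_1 ≅ Z^6.

Boundary ∂_1: C_1 → C_0 sends each edge [p,q] (with p < q) to q − p.
The 5×6 boundary matrix has rank 4 and Smith normal form diag(1,1,1,1).

Computing H_k = (kernel of ∂_k) / (image of ∂_{k+1}):

  H_0: rank C_0 − rank ∂_1 = 5 − 4 = 1, and the invariant factors of ∂_1 are all 1, so H_0 ≅ Z.

H_0 = Z.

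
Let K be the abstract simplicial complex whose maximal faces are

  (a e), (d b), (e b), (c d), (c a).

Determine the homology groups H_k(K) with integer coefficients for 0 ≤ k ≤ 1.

Fix the vertex order a < b < c < d < e and write every simplex with vertices in increasing order. Then dim K = 1 and the simplices of K are:

  0-simplices (5): a, b, c, d, e
  1-simplices (5): ac, ae, bd, be, cd

Hence C_0 ≅ Z^5, C_1 ≅ Z^5.

The boundary map ∂_1: C_1 → C_0 sends each edge [p,q] (with p < q) to q − p.
The resulting 5×5 matrix has rank 4, and its Smith normal form has invariant factors (1,1,1,1).

Computing H_k = (kernel of ∂_k) / (image of ∂_{k+1}):

  H_0: rank C_0 − rank ∂_1 = 5 − 4 = 1, and the invariant factors of ∂_1 are all 1, so H_0 ≅ Z.
  H_1: rank ker ∂_1 − rank ∂_2 = (5 − 4) − 0 = 1, and there is no ∂_2, so H_1 ≅ Z.

H_0 ≅ Z,  H_1 ≅ Z.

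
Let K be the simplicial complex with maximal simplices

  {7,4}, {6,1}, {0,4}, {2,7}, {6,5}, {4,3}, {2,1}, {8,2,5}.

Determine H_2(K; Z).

H_2 = 0.

Order the vertices as 0 < 1 < 2 < 3 < 4 < 5 < 6 < 7 < 8. Listing each simplex with vertices in this order, K has dimension 2 with simplices:

  0-simplices (9): [0], [1], [2], [3], [4], [5], [6], [7], [8]
  1-simplices (10): [0,4], [1,2], [1,6], [2,5], [2,7], [2,8], [3,4], [4,7], [5,6], [5,8]
  2-simplices (1): [2,5,8]

so the chain groups are C_0 ≅ Z^9, C_1 ≅ Z^10, C_2 ≅ Z^1.

∂_1: C_1 → C_0 sends each edge [p,q] (with p < q) to q − p. For instance
  ∂[4,7] = [7] − [4].
The resulting 9×10 matrix has rank 8, and its Smith normal form has invariant factors (1,1,1,1,1,1,1,1).

Boundary ∂_2: C_2 → C_1 sends each 2-simplex [p,q,r] to [q,r] − [p,r] + [p,q]. For instance
  ∂[2,5,8] = [5,8] − [2,8] + [2,5].
The 10×1 boundary matrix has rank 1 and Smith normal form diag(1).

From H_k ≅ ker(∂_k) / im(∂_{k+1}) we obtain:

  H_2: rank ker ∂_2 − rank ∂_3 = (1 − 1) − 0 = 0, and there is no ∂_3, so H_2 = 0.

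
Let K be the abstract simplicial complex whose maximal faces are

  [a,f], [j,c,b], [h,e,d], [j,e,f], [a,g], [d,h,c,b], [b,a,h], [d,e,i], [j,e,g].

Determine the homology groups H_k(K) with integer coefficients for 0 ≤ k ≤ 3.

K has 10 vertices, 21 edges, 10 triangles, 1 3-simplex.
rank ∂_0 = 0, rank ∂_1 = 9 ⇒ b_0 = 10 − 0 − 9 = 1; all invariant factors of ∂_1 are 1 so no torsion. So H_0 = Z.
rank ∂_1 = 9, rank ∂_2 = 9 ⇒ b_1 = 21 − 9 − 9 = 3; all invariant factors of ∂_2 are 1 so no torsion. So H_1 = Z^3.
rank ∂_2 = 9, rank ∂_3 = 1 ⇒ b_2 = 10 − 9 − 1 = 0; all invariant factors of ∂_3 are 1 so no torsion. So H_2 = 0.
rank ∂_3 = 1, rank ∂_4 = 0 ⇒ b_3 = 1 − 1 − 0 = 0. So H_3 = 0.

H_0 ≅ Z,  H_1 ≅ Z^3,  H_2 = 0,  H_3 = 0.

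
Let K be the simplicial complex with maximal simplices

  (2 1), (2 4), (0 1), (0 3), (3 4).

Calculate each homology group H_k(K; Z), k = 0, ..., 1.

H_0 = Z,  H_1 = Z.

Fix the vertex order 0 < 1 < 2 < 3 < 4 and write every simplex with vertices in increasing order. Then dim K = 1 and the simplices of K are:

  0-simplices (5): [0], [1], [2], [3], [4]
  1-simplices (5): [0,1], [0,3], [1,2], [2,4], [3,4]

so the chain groups are C_0 ≅ Z^5, C_1 ≅ Z^5.

∂_1: C_1 → C_0 maps an edge to its endpoints' difference, ∂[p,q] = q − p.
As a 5×5 matrix over Z this has rank 4, with invariant factors (1,1,1,1).

Reading off H_k = ker ∂_k / im ∂_{k+1}:

  H_0: rank C_0 − rank ∂_1 = 5 − 4 = 1, and the invariant factors of ∂_1 are all 1, so H_0 = Z.
  H_1: rank ker ∂_1 − rank ∂_2 = (5 − 4) − 0 = 1, and there is no ∂_2, so H_1 = Z.

As a check, the Euler characteristic is 5 − 5 = 0, which agrees with 1 − 1 = 0.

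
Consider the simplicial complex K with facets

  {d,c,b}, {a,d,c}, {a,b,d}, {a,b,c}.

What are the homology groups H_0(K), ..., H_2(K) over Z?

We work with the vertex ordering a < b < c < d. The simplices of K, each written with vertices in increasing order, are:

  0-simplices (4): a, b, c, d
  1-simplices (6): ab, ac, ad, bc, bd, cd
  2-simplices (4): abc, abd, acd, bcd

so the chain groups are C_0 ≅ Z^4, C_1 ≅ Z^6, C_2 ≅ Z^4.

Boundary ∂_1: C_1 → C_0 is given by ∂[p,q] = [q] − [p].
This gives a 4×6 integer matrix of rank 3; reducing to Smith normal form yields diagonal entries (1,1,1).

∂_2: C_2 → C_1 maps a triangle to the signed sum of its edges. For instance
  ∂abd = bd − ad + ab,
  ∂acd = cd − ad + ac.
The 6×4 boundary matrix has rank 3 and Smith normal form diag(1,1,1).

From H_k ≅ ker(∂_k) / im(∂_{k+1}) we obtain:

  H_0: rank C_0 − rank ∂_1 = 4 − 3 = 1, and the invariant factors of ∂_1 are all 1, so H_0 = Z.
  H_1: rank ker ∂_1 − rank ∂_2 = (6 − 3) − 3 = 0, and the invariant factors of ∂_2 are all 1, so H_1 = 0.
  H_2: rank ker ∂_2 − rank ∂_3 = (4 − 3) − 0 = 1, and there is no ∂_3, so H_2 = Z.

As a check, the Euler characteristic is 4 − 6 + 4 = 2, which agrees with 1 − 0 + 1 = 2.

H_0 = Z,  H_1 = 0,  H_2 = Z.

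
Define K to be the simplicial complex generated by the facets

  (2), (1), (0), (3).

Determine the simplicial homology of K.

K has 4 vertices.
rank ∂_0 = 0, rank ∂_1 = 0 ⇒ b_0 = 4 − 0 − 0 = 4. So H_0 ≅ Z^4.

H_0 ≅ Z^4.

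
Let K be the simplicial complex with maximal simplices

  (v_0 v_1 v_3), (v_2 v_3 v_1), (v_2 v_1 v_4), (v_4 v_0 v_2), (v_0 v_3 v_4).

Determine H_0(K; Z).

H_0 = Z.

Order the vertices as v_0 < v_1 < v_2 < v_3 < v_4. Listing each simplex with vertices in this order, K has dimension 2 with simplices:

  0-simplices (5): [v_0], [v_1], [v_2], [v_3], [v_4]
  1-simplices (10): [v_0,v_1], [v_0,v_2], [v_0,v_3], [v_0,v_4], [v_1,v_2], [v_1,v_3], [v_1,v_4], [v_2,v_3], [v_2,v_4], [v_3,v_4]
  2-simplices (5): [v_0,v_1,v_3], [v_0,v_2,v_4], [v_0,v_3,v_4], [v_1,v_2,v_3], [v_1,v_2,v_4]

so the chain groups are C_0 ≅ Z^5, C_1 ≅ Z^10, C_2 ≅ Z^5.

The boundary map ∂_1: C_1 → C_0 maps an edge to its endpoints' difference, ∂[p,q] = q − p. For instance
  ∂[v_2,v_4] = [v_4] − [v_2].
As a 5×10 matrix over Z this has rank 4, with invariant factors (1,1,1,1).

Boundary ∂_2: C_2 → C_1 maps a triangle to the signed sum of its edges. For instance
  ∂[v_0,v_1,v_3] = [v_1,v_3] − [v_0,v_3] + [v_0,v_1],
  ∂[v_1,v_2,v_3] = [v_2,v_3] − [v_1,v_3] + [v_1,v_2].
As a 10×5 matrix over Z this has rank 5, with invariant factors (1,1,1,1,1).

From H_k ≅ ker(∂_k) / im(∂_{k+1}) we obtain:

  H_0: rank C_0 − rank ∂_1 = 5 − 4 = 1, and the invariant factors of ∂_1 are all 1, so H_0 = Z.

(K is a triangulation of the Möbius band.)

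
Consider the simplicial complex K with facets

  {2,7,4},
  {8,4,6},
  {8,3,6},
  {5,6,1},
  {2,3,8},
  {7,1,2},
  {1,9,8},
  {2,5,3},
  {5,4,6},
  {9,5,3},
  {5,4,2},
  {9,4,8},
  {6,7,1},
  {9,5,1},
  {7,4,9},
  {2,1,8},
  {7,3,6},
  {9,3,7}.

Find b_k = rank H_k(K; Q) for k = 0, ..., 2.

b_0 = 1, b_1 = 2, b_2 = 1.

Order the vertices as 1 < 2 < 3 < 4 < 5 < 6 < 7 < 8 < 9. Listing each simplex with vertices in this order, K has dimension 2 with simplices:

  0-simplices (9): [1], [2], [3], [4], [5], [6], [7], [8], [9]
  1-simplices (27): (27 of them)
  2-simplices (18): [1,2,7], [1,2,8], [1,5,6], [1,5,9], [1,6,7], [1,8,9], [2,3,5], [2,3,8], [2,4,5], [2,4,7], [3,5,9], [3,6,7], [3,6,8], [3,7,9], [4,5,6], [4,6,8], [4,7,9], [4,8,9]

Hence C_0 ≅ Z^9, C_1 ≅ Z^27, C_2 ≅ Z^18.

The boundary map ∂_1: C_1 → C_0 sends each edge [p,q] (with p < q) to q − p.
This gives a 9×27 integer matrix of rank 8; reducing to Smith normal form yields diagonal entries (1,1,1,1,1,1,1,1).

The boundary map ∂_2: C_2 → C_1 maps a triangle to the signed sum of its edges. For instance
  ∂[1,8,9] = [8,9] − [1,9] + [1,8],
  ∂[2,4,7] = [4,7] − [2,7] + [2,4].
This gives a 27×18 integer matrix of rank 17; reducing to Smith normal form yields diagonal entries (1,1,1,1,1,1,1,1,1,1,1,1,1,1,1,1,1).

From H_k ≅ ker(∂_k) / im(∂_{k+1}) we obtain:

  H_0: rank C_0 − rank ∂_1 = 9 − 8 = 1, and the invariant factors of ∂_1 are all 1, so H_0 = Z.
  H_1: rank ker ∂_1 − rank ∂_2 = (27 − 8) − 17 = 2, and the invariant factors of ∂_2 are all 1, so H_1 = Z^2.
  H_2: rank ker ∂_2 − rank ∂_3 = (18 − 17) − 0 = 1, and there is no ∂_3, so H_2 = Z.

Hence the Betti numbers are b_0 = 1, b_1 = 2, b_2 = 1.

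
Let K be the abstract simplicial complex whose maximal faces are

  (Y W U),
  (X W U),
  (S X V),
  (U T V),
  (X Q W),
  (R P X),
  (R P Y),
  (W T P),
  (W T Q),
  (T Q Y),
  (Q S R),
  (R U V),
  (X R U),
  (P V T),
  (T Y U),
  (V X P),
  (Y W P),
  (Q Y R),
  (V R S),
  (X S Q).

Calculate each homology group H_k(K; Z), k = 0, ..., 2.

H_0 = Z,  H_1 = Z ⊕ Z/2,  H_2 = 0.

Order the vertices as P < Q < R < S < T < U < V < W < X < Y. Listing each simplex with vertices in this order, K has dimension 2 with simplices:

  0-simplices (10): P, Q, R, S, T, U, V, W, X, Y
  1-simplices (30): PR, PT, PV, PW, PX, PY, QR, QS, QT, QW, QX, QY, RS, RU, RV, RX, RY, SV, SX, TU, TV, TW, TY, UV, UW, UX, UY, VX, WX, WY
  2-simplices (20): PRX, PRY, PTV, PTW, PVX, PWY, QRS, QRY, QSX, QTW, QTY, QWX, RSV, RUV, RUX, SVX, TUV, TUY, UWX, UWY

so the chain groups are C_0 ≅ Z^10, C_1 ≅ Z^30, C_2 ≅ Z^20.

Boundary ∂_1: C_1 → C_0 maps an edge to its endpoints' difference, ∂[p,q] = q − p. For instance
  ∂QX = X − Q.
As a 10×30 matrix over Z this has rank 9, with invariant factors (1,1,1,1,1,1,1,1,1).

∂_2: C_2 → C_1 acts by ∂[p,q,r] = [q,r] − [p,r] + [p,q]. For instance
  ∂RUX = UX − RX + RU,
  ∂PTW = TW − PW + PT.
This gives a 30×20 integer matrix of rank 20; reducing to Smith normal form yields diagonal entries (1,1,1,1,1,1,1,1,1,1,1,1,1,1,1,1,1,1,1,2).

Now H_k = ker ∂_k / im ∂_{k+1}, so:

  H_0: rank C_0 − rank ∂_1 = 10 − 9 = 1, and the invariant factors of ∂_1 are all 1, so H_0 ≅ Z.
  H_1: rank ker ∂_1 − rank ∂_2 = (30 − 9) − 20 = 1, and ∂_2 has invariant factor 2 > 1, so H_1 ≅ Z ⊕ Z/2.
  H_2: rank ker ∂_2 − rank ∂_3 = (20 − 20) − 0 = 0, and there is no ∂_3, so H_2 ≅ 0.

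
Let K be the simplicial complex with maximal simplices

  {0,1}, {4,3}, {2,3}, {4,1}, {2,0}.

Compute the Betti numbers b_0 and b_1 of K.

We work with the vertex ordering 0 < 1 < 2 < 3 < 4. The simplices of K, each written with vertices in increasing order, are:

  0-simplices (5): [0], [1], [2], [3], [4]
  1-simplices (5): [0,1], [0,2], [1,4], [2,3], [3,4]

so the chain groups are C_0 ≅ Z^5, C_1 ≅ Z^5.

The boundary map ∂_1: C_1 → C_0 maps an edge to its endpoints' difference, ∂[p,q] = q − p. For instance
  ∂[0,2] = [2] − [0].
The 5×5 boundary matrix has rank 4 and Smith normal form diag(1,1,1,1).

Computing H_k = (kernel of ∂_k) / (image of ∂_{k+1}):

  H_0: rank C_0 − rank ∂_1 = 5 − 4 = 1, and the invariant factors of ∂_1 are all 1, so H_0 = Z.
  H_1: rank ker ∂_1 − rank ∂_2 = (5 − 4) − 0 = 1, and there is no ∂_2, so H_1 = Z.

As a check, the Euler characteristic is 5 − 5 = 0, which agrees with 1 − 1 = 0.
(K is a triangulation of the circle S^1.)

Hence the Betti numbers are b_0 = 1, b_1 = 1.

b_0 = 1, b_1 = 1.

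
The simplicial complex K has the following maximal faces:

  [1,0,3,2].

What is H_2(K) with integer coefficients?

Take the total order 0 < 1 < 2 < 3 on the vertex set. Then K (dimension 3) consists of the simplices:

  0-simplices (4): [0], [1], [2], [3]
  1-simplices (6): [0,1], [0,2], [0,3], [1,2], [1,3], [2,3]
  2-simplices (4): [0,1,2], [0,1,3], [0,2,3], [1,2,3]
  3-simplices (1): [0,1,2,3]

Hence C_0 ≅ Z^4, C_1 ≅ Z^6, C_2 ≅ Z^4, C_3 ≅ Z^1.

Boundary ∂_1: C_1 → C_0 is given by ∂[p,q] = [q] − [p]. For instance
  ∂[1,3] = [3] − [1].
The resulting 4×6 matrix has rank 3, and its Smith normal form has invariant factors (1,1,1).

The boundary map ∂_2: C_2 → C_1 sends each 2-simplex [p,q,r] to [q,r] − [p,r] + [p,q]. For instance
  ∂[1,2,3] = [2,3] − [1,3] + [1,2],
  ∂[0,1,3] = [1,3] − [0,3] + [0,1].
The resulting 6×4 matrix has rank 3, and its Smith normal form has invariant factors (1,1,1).

The boundary map ∂_3: C_3 → C_2 sends each 3-simplex σ to the alternating sum Σ_i (−1)^i (σ with its i-th vertex removed). For instance
  ∂[0,1,2,3] = [1,2,3] − [0,2,3] + [0,1,3] − [0,1,2].
This gives a 4×1 integer matrix of rank 1; reducing to Smith normal form yields diagonal entries (1).

Now H_k = ker ∂_k / im ∂_{k+1}, so:

  H_2: rank ker ∂_2 − rank ∂_3 = (4 − 3) − 1 = 0, and the invariant factors of ∂_3 are all 1, so H_2 ≅ 0.

H_2 = 0.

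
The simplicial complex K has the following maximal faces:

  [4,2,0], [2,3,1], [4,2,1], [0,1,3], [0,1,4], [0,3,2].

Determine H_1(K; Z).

H_1 ≅ 0.

K has 5 vertices, 9 edges, 6 triangles.
rank ∂_1 = 4, rank ∂_2 = 5 ⇒ b_1 = 9 − 4 − 5 = 0; all invariant factors of ∂_2 are 1 so no torsion. So H_1 ≅ 0.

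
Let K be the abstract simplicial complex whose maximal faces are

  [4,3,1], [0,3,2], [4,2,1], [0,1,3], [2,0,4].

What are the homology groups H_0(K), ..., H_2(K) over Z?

H_0 ≅ Z,  H_1 ≅ Z,  H_2 = 0.

Take the total order 0 < 1 < 2 < 3 < 4 on the vertex set. Then K (dimension 2) consists of the simplices:

  0-simplices (5): [0], [1], [2], [3], [4]
  1-simplices (10): [0,1], [0,2], [0,3], [0,4], [1,2], [1,3], [1,4], [2,3], [2,4], [3,4]
  2-simplices (5): [0,1,3], [0,2,3], [0,2,4], [1,2,4], [1,3,4]

Hence C_0 ≅ Z^5, C_1 ≅ Z^10, C_2 ≅ Z^5.

Boundary ∂_1: C_1 → C_0 is given by ∂[p,q] = [q] − [p].
This gives a 5×10 integer matrix of rank 4; reducing to Smith normal form yields diagonal entries (1,1,1,1).

The boundary map ∂_2: C_2 → C_1 acts by ∂[p,q,r] = [q,r] − [p,r] + [p,q]. For instance
  ∂[0,1,3] = [1,3] − [0,3] + [0,1],
  ∂[0,2,3] = [2,3] − [0,3] + [0,2].
The resulting 10×5 matrix has rank 5, and its Smith normal form has invariant factors (1,1,1,1,1).

From H_k ≅ ker(∂_k) / im(∂_{k+1}) we obtain:

  H_0: rank C_0 − rank ∂_1 = 5 − 4 = 1, and the invariant factors of ∂_1 are all 1, so H_0 = Z.
  H_1: rank ker ∂_1 − rank ∂_2 = (10 − 4) − 5 = 1, and the invariant factors of ∂_2 are all 1, so H_1 = Z.
  H_2: rank ker ∂_2 − rank ∂_3 = (5 − 5) − 0 = 0, and there is no ∂_3, so H_2 = 0.

As a check, the Euler characteristic is 5 − 10 + 5 = 0, which agrees with 1 − 1 + 0 = 0.
(K is a triangulation of the Möbius band.)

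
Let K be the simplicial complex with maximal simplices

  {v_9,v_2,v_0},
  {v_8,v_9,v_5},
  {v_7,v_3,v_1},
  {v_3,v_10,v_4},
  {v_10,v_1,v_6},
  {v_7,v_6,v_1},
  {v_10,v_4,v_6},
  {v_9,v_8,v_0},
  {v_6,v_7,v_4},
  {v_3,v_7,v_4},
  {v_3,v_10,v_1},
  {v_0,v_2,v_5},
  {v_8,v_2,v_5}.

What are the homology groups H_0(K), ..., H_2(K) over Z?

H_0 = Z^2,  H_1 = Z,  H_2 = Z.

We work with the vertex ordering v_0 < v_1 < v_2 < v_3 < v_4 < v_5 < v_6 < v_7 < v_8 < v_9 < v_10. The simplices of K, each written with vertices in increasing order, are:

  0-simplices (11): [v_0], [v_1], [v_2], [v_3], [v_4], [v_5], [v_6], [v_7], [v_8], [v_9], [v_10]
  1-simplices (22): (22 of them)
  2-simplices (13): (13 of them)

so the chain groups are C_0 ≅ Z^11, C_1 ≅ Z^22, C_2 ≅ Z^13.

The boundary map ∂_1: C_1 → C_0 sends each edge [p,q] (with p < q) to q − p. For instance
  ∂[v_0,v_2] = [v_2] − [v_0].
This gives a 11×22 integer matrix of rank 9; reducing to Smith normal form yields diagonal entries (1,1,1,1,1,1,1,1,1).

Boundary ∂_2: C_2 → C_1 acts by ∂[p,q,r] = [q,r] − [p,r] + [p,q]. For instance
  ∂[v_3,v_4,v_7] = [v_4,v_7] − [v_3,v_7] + [v_3,v_4],
  ∂[v_1,v_6,v_10] = [v_6,v_10] − [v_1,v_10] + [v_1,v_6].
The resulting 22×13 matrix has rank 12, and its Smith normal form has invariant factors (1,1,1,1,1,1,1,1,1,1,1,1).

Reading off H_k = ker ∂_k / im ∂_{k+1}:

  H_0: rank C_0 − rank ∂_1 = 11 − 9 = 2, and the invariant factors of ∂_1 are all 1, so H_0 ≅ Z^2.
  H_1: rank ker ∂_1 − rank ∂_2 = (22 − 9) − 12 = 1, and the invariant factors of ∂_2 are all 1, so H_1 ≅ Z.
  H_2: rank ker ∂_2 − rank ∂_3 = (13 − 12) − 0 = 1, and there is no ∂_3, so H_2 ≅ Z.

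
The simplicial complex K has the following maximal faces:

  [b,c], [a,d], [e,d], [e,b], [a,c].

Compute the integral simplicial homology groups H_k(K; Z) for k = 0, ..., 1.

Take the total order a < b < c < d < e on the vertex set. Then K (dimension 1) consists of the simplices:

  0-simplices (5): a, b, c, d, e
  1-simplices (5): ac, ad, bc, be, de

giving chain groups C_0 ≅ Z^5, C_1 ≅ Z^5.

The boundary map ∂_1: C_1 → C_0 maps an edge to its endpoints' difference, ∂[p,q] = q − p. For instance
  ∂de = e − d.
The resulting 5×5 matrix has rank 4, and its Smith normal form has invariant factors (1,1,1,1).

Reading off H_k = ker ∂_k / im ∂_{k+1}:

  H_0: rank C_0 − rank ∂_1 = 5 − 4 = 1, and the invariant factors of ∂_1 are all 1, so H_0 = Z.
  H_1: rank ker ∂_1 − rank ∂_2 = (5 − 4) − 0 = 1, and there is no ∂_2, so H_1 = Z.

As a check, the Euler characteristic is 5 − 5 = 0, which agrees with 1 − 1 = 0.
(K is a triangulation of the circle S^1.)

H_0 ≅ Z,  H_1 ≅ Z.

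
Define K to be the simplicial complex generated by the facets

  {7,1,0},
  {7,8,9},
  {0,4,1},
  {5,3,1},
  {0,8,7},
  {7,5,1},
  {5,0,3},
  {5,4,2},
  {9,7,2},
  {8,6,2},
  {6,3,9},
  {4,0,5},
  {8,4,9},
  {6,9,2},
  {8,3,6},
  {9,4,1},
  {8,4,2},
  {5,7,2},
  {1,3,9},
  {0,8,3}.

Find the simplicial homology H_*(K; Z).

H_0 = Z,  H_1 = Z × Z/2,  H_2 = 0.

Take the total order 0 < 1 < 2 < 3 < 4 < 5 < 6 < 7 < 8 < 9 on the vertex set. Then K (dimension 2) consists of the simplices:

  0-simplices (10): [0], [1], [2], [3], [4], [5], [6], [7], [8], [9]
  1-simplices (30): (30 of them)
  2-simplices (20): (20 of them)

Hence C_0 ≅ Z^10, C_1 ≅ Z^30, C_2 ≅ Z^20.

The boundary map ∂_1: C_1 → C_0 maps an edge to its endpoints' difference, ∂[p,q] = q − p.
This gives a 10×30 integer matrix of rank 9; reducing to Smith normal form yields diagonal entries (1,1,1,1,1,1,1,1,1).

The boundary map ∂_2: C_2 → C_1 acts by ∂[p,q,r] = [q,r] − [p,r] + [p,q]. For instance
  ∂[2,6,8] = [6,8] − [2,8] + [2,6],
  ∂[1,5,7] = [5,7] − [1,7] + [1,5].
As a 30×20 matrix over Z this has rank 20, with invariant factors (1,1,1,1,1,1,1,1,1,1,1,1,1,1,1,1,1,1,1,2).

Reading off H_k = ker ∂_k / im ∂_{k+1}:

  H_0: rank C_0 − rank ∂_1 = 10 − 9 = 1, and the invariant factors of ∂_1 are all 1, so H_0 ≅ Z.
  H_1: rank ker ∂_1 − rank ∂_2 = (30 − 9) − 20 = 1, and ∂_2 has invariant factor 2 > 1, so H_1 ≅ Z × Z/2.
  H_2: rank ker ∂_2 − rank ∂_3 = (20 − 20) − 0 = 0, and there is no ∂_3, so H_2 ≅ 0.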